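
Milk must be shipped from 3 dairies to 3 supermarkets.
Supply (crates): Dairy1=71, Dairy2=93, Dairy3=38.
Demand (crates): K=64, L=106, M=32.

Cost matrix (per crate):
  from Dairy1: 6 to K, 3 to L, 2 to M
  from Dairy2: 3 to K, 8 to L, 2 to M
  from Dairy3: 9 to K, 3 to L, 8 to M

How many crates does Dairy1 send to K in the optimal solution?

0

Optimal shipments:
  Dairy1->L: 68 × 3 = 204
  Dairy1->M: 3 × 2 = 6
  Dairy2->K: 64 × 3 = 192
  Dairy2->M: 29 × 2 = 58
  Dairy3->L: 38 × 3 = 114
Total cost = 574.
The route Dairy1→K is not used.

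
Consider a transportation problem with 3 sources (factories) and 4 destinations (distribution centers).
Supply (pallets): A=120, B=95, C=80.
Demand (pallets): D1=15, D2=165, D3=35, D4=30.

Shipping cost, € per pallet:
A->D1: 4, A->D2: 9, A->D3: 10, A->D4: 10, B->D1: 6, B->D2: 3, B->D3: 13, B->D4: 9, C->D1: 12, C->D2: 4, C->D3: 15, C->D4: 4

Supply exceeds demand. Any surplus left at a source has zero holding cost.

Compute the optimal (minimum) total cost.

A cheapest plan:
  A->D1: 15 pallets
  A->D2: 20 pallets
  A->D3: 35 pallets
  B->D2: 95 pallets
  C->D2: 50 pallets
  C->D4: 30 pallets
Total cost = €1195.
(Supply check: A ships 70; B ships 95; C ships 80.)

1195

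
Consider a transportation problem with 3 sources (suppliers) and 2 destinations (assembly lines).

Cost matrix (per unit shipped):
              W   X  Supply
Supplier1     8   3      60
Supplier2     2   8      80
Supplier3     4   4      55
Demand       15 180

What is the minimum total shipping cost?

950

Optimal allocation:
  Supplier1 to X: 60 × 3 = 180
  Supplier2 to W: 15 × 2 = 30
  Supplier2 to X: 65 × 8 = 520
  Supplier3 to X: 55 × 4 = 220
Total = 180 + 30 + 520 + 220 = 950.
(Supply check: Supplier1 ships 60; Supplier2 ships 80; Supplier3 ships 55.)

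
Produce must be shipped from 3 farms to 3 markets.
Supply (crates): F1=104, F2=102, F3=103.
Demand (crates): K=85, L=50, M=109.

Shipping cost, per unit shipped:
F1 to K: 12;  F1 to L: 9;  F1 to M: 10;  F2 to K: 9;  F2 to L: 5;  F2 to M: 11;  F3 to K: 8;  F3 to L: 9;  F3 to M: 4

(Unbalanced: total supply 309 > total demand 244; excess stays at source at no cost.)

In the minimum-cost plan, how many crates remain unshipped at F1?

Minimum-cost shipments:
  F1->K: 33 × 12 = 396
  F1->M: 6 × 10 = 60
  F2->K: 52 × 9 = 468
  F2->L: 50 × 5 = 250
  F3->M: 103 × 4 = 412
Total cost = 1586.
F1 ships 39 of its 104, leaving 65.

65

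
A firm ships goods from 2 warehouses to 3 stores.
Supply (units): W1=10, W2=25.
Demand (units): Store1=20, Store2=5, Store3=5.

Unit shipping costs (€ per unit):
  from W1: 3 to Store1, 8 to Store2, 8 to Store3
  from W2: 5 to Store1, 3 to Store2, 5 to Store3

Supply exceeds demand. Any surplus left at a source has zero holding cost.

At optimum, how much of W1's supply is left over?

0

Minimum-cost shipments:
  W1->Store1: 10 × €3 = €30
  W2->Store1: 10 × €5 = €50
  W2->Store2: 5 × €3 = €15
  W2->Store3: 5 × €5 = €25
Total cost = €120.
W1 ships 10 of its 10, leaving 0.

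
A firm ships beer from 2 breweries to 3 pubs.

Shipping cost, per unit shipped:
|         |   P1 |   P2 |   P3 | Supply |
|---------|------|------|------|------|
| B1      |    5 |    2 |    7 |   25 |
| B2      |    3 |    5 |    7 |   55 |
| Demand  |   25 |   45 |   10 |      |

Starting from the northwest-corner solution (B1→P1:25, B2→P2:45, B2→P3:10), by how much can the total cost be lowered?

Current plan cost = 25·5 + 45·5 + 10·7 = 420.
Optimal plan:
  B1→P2: 25 × 2 = 50
  B2→P1: 25 × 3 = 75
  B2→P2: 20 × 5 = 100
  B2→P3: 10 × 7 = 70
Optimal cost = 295.
Saving = 420 − 295 = 125.

125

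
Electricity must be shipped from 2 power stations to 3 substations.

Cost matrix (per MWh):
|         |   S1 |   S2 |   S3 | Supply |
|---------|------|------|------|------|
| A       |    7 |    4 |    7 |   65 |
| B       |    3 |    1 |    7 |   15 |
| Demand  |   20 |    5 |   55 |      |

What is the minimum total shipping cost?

485

An optimal shipping plan:
  A->S1: 5 × 7 = 35
  A->S2: 5 × 4 = 20
  A->S3: 55 × 7 = 385
  B->S1: 15 × 3 = 45
Total = 35 + 20 + 385 + 45 = 485.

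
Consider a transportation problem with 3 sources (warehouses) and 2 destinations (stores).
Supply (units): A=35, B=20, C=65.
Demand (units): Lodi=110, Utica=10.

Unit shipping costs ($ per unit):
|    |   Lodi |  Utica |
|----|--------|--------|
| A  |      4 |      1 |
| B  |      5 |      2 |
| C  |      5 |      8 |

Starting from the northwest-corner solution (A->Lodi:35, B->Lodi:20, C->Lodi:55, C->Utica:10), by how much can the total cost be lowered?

Current plan cost = 35·4 + 20·5 + 55·5 + 10·8 = $595.
Optimal plan:
  A→Lodi: 25 × $4 = $100
  A→Utica: 10 × $1 = $10
  B→Lodi: 20 × $5 = $100
  C→Lodi: 65 × $5 = $325
Optimal cost = $535.
Saving = 595 − 535 = $60.

60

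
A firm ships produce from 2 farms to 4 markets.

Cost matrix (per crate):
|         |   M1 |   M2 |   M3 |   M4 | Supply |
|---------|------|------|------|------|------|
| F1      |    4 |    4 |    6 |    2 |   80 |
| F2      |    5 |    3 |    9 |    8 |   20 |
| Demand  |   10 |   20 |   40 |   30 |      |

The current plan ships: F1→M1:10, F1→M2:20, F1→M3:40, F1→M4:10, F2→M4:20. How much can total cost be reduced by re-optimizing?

Current plan cost = 10·4 + 20·4 + 40·6 + 10·2 + 20·8 = 540.
Optimal plan:
  F1->M1: 10 × 4 = 40
  F1->M3: 40 × 6 = 240
  F1->M4: 30 × 2 = 60
  F2->M2: 20 × 3 = 60
Optimal cost = 400.
Saving = 540 − 400 = 140.

140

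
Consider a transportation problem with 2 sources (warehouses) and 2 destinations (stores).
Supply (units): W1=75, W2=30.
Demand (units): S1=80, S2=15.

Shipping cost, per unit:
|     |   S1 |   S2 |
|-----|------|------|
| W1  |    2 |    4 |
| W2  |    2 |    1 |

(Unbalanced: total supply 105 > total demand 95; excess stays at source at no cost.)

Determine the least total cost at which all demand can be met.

An optimal shipping plan:
  W1–S1: 65 units
  W2–S1: 15 units
  W2–S2: 15 units
Total cost = 175.

175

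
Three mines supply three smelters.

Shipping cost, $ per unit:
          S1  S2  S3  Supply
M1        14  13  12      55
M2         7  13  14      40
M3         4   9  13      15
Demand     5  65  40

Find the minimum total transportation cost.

1300

An optimal shipping plan:
  M1 to S2: 15 × $13 = $195
  M1 to S3: 40 × $12 = $480
  M2 to S1: 5 × $7 = $35
  M2 to S2: 35 × $13 = $455
  M3 to S2: 15 × $9 = $135
Total = 195 + 480 + 35 + 455 + 135 = $1300.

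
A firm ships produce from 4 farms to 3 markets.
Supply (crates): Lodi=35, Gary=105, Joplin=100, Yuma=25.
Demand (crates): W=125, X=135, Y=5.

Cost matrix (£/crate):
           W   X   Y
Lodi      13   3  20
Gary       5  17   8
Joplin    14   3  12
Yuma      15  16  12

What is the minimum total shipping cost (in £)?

1290

Optimal allocation:
  Lodi→X: 35 × £3 = £105
  Gary→W: 105 × £5 = £525
  Joplin→X: 100 × £3 = £300
  Yuma→W: 20 × £15 = £300
  Yuma→Y: 5 × £12 = £60
Total = 105 + 525 + 300 + 300 + 60 = £1290.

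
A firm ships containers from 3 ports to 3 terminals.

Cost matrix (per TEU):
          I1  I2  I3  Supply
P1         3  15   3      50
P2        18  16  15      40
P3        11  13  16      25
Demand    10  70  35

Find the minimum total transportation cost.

A cheapest plan:
  P1→I1: 10 × 3 = 30
  P1→I2: 5 × 15 = 75
  P1→I3: 35 × 3 = 105
  P2→I2: 40 × 16 = 640
  P3→I2: 25 × 13 = 325
Total = 30 + 75 + 105 + 640 + 325 = 1175.

1175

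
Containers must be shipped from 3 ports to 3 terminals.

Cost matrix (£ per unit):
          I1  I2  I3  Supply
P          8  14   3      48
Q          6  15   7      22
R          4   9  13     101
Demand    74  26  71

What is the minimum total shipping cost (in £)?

841

A cheapest plan:
  P to I3: 48 × £3 = £144
  Q to I3: 22 × £7 = £154
  R to I1: 74 × £4 = £296
  R to I2: 26 × £9 = £234
  R to I3: 1 × £13 = £13
Total = 144 + 154 + 296 + 234 + 13 = £841.
(Supply check: P ships 48; Q ships 22; R ships 101.)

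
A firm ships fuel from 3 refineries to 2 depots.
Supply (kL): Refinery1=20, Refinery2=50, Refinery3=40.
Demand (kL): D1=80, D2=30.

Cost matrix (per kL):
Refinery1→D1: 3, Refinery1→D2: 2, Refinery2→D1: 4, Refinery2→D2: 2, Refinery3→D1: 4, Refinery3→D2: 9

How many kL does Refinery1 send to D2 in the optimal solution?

0

Optimal shipments:
  Refinery1 to D1: 20 × 3 = 60
  Refinery2 to D1: 20 × 4 = 80
  Refinery2 to D2: 30 × 2 = 60
  Refinery3 to D1: 40 × 4 = 160
Total cost = 360.
The route Refinery1→D2 is not used.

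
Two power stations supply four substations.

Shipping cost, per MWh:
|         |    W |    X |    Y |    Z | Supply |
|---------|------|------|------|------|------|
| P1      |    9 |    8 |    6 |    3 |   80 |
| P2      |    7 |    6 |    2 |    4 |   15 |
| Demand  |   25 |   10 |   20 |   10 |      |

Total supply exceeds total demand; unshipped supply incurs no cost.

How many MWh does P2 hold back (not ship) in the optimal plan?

0

Minimum-cost shipments:
  P1->W: 25 × 9 = 225
  P1->X: 10 × 8 = 80
  P1->Y: 5 × 6 = 30
  P1->Z: 10 × 3 = 30
  P2->Y: 15 × 2 = 30
Total cost = 395.
P2 ships 15 of its 15, leaving 0.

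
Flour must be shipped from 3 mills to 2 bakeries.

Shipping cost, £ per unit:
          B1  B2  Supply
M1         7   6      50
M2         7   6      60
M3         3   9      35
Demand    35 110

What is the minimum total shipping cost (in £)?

765

Optimal allocation:
  M1 to B2: 50 × £6 = £300
  M2 to B2: 60 × £6 = £360
  M3 to B1: 35 × £3 = £105
Total = 300 + 360 + 105 = £765.
(Supply check: M1 ships 50; M2 ships 60; M3 ships 35.)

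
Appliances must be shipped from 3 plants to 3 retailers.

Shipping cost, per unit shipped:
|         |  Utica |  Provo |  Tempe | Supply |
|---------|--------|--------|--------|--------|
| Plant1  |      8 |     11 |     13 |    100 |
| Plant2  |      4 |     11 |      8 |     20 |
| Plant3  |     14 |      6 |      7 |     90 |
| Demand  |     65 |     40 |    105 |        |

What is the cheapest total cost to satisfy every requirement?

One minimum-cost allocation:
  Plant1→Utica: 60 × 8 = 480
  Plant1→Provo: 40 × 11 = 440
  Plant2→Utica: 5 × 4 = 20
  Plant2→Tempe: 15 × 8 = 120
  Plant3→Tempe: 90 × 7 = 630
Total = 480 + 440 + 20 + 120 + 630 = 1690.
(Supply check: Plant1 ships 100; Plant2 ships 20; Plant3 ships 90.)

1690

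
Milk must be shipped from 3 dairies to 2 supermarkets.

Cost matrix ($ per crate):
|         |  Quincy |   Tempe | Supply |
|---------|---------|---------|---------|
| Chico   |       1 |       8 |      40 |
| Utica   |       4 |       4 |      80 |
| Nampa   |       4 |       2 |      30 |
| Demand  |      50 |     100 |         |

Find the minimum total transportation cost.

An optimal shipping plan:
  Chico->Quincy: 40 crates
  Utica->Quincy: 10 crates
  Utica->Tempe: 70 crates
  Nampa->Tempe: 30 crates
Total cost = $420.
(Supply check: Chico ships 40; Utica ships 80; Nampa ships 30.)

420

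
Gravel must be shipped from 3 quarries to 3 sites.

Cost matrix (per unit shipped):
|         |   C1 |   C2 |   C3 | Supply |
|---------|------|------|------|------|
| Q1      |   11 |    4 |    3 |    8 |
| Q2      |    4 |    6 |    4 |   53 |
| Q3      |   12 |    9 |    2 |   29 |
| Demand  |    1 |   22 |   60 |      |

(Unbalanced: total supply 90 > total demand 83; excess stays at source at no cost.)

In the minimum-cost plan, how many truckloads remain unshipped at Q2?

Minimum-cost shipments:
  Q1–C2: 8 × 4 = 32
  Q2–C1: 1 × 4 = 4
  Q2–C2: 14 × 6 = 84
  Q2–C3: 31 × 4 = 124
  Q3–C3: 29 × 2 = 58
Total cost = 302.
Q2 ships 46 of its 53, leaving 7.

7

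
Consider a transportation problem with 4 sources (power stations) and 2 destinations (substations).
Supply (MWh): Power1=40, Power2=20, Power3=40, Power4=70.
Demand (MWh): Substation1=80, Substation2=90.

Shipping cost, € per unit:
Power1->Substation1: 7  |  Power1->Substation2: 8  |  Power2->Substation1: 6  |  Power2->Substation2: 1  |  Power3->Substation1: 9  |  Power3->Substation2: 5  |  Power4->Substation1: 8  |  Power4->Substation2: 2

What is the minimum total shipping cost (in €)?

One minimum-cost allocation:
  Power1->Substation1: 40 MWh
  Power2->Substation2: 20 MWh
  Power3->Substation1: 40 MWh
  Power4->Substation2: 70 MWh
Total cost = €800.

800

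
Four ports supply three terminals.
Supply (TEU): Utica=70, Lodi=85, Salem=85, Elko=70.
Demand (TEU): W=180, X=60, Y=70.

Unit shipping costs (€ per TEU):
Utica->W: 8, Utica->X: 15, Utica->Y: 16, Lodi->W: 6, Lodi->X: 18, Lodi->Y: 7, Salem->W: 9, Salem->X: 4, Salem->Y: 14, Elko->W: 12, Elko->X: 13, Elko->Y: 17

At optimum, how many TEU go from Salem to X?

Optimal shipments:
  Utica–W: 70 × €8 = €560
  Lodi–W: 15 × €6 = €90
  Lodi–Y: 70 × €7 = €490
  Salem–W: 25 × €9 = €225
  Salem–X: 60 × €4 = €240
  Elko–W: 70 × €12 = €840
Total cost = €2445.
So Salem→X carries 60 TEU.

60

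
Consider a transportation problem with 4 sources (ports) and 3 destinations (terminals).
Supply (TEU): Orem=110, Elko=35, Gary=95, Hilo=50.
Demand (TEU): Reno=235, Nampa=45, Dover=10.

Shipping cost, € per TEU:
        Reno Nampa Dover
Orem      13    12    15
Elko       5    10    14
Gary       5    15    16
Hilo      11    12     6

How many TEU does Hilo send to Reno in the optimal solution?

40

Solving gives:
  Orem to Reno: 65 × €13 = €845
  Orem to Nampa: 45 × €12 = €540
  Elko to Reno: 35 × €5 = €175
  Gary to Reno: 95 × €5 = €475
  Hilo to Reno: 40 × €11 = €440
  Hilo to Dover: 10 × €6 = €60
Total cost = €2535.
So Hilo→Reno carries 40 TEU.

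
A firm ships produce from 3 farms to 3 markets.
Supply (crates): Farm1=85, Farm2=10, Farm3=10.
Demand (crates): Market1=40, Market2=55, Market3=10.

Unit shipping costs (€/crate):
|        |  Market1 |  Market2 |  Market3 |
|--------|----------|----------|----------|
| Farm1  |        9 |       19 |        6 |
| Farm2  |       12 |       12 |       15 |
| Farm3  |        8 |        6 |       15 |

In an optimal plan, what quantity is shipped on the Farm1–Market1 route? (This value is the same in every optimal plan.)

The minimum-cost plan:
  Farm1->Market1: 40 × €9 = €360
  Farm1->Market2: 35 × €19 = €665
  Farm1->Market3: 10 × €6 = €60
  Farm2->Market2: 10 × €12 = €120
  Farm3->Market2: 10 × €6 = €60
Total cost = €1265.
So Farm1→Market1 carries 40 crates.

40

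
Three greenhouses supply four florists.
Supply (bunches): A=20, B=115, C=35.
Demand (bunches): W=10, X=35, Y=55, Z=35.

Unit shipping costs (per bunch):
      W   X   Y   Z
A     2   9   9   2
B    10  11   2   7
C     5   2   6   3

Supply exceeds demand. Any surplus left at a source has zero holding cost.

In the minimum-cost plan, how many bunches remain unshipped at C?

0

Minimum-cost shipments:
  A->W: 10 × 2 = 20
  A->Z: 10 × 2 = 20
  B->Y: 55 × 2 = 110
  B->Z: 25 × 7 = 175
  C->X: 35 × 2 = 70
Total cost = 395.
C ships 35 of its 35, leaving 0.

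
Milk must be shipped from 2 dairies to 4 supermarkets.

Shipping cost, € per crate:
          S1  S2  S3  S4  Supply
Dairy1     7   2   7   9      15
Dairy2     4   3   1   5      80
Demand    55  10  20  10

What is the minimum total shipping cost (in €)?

325

One minimum-cost allocation:
  Dairy1->S1: 5 × €7 = €35
  Dairy1->S2: 10 × €2 = €20
  Dairy2->S1: 50 × €4 = €200
  Dairy2->S3: 20 × €1 = €20
  Dairy2->S4: 10 × €5 = €50
Total = 35 + 20 + 200 + 20 + 50 = €325.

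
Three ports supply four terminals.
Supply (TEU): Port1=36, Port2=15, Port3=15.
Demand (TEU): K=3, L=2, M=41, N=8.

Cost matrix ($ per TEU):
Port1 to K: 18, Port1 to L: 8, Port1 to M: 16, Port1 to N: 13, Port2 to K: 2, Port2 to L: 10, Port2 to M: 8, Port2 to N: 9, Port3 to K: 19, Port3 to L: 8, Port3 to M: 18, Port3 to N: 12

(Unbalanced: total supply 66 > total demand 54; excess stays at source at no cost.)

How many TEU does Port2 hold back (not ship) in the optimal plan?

0

An optimal plan:
  Port1–L: 2 × $8 = $16
  Port1–M: 29 × $16 = $464
  Port2–K: 3 × $2 = $6
  Port2–M: 12 × $8 = $96
  Port3–N: 8 × $12 = $96
Total cost = $678.
Port2 ships 15 of its 15, leaving 0.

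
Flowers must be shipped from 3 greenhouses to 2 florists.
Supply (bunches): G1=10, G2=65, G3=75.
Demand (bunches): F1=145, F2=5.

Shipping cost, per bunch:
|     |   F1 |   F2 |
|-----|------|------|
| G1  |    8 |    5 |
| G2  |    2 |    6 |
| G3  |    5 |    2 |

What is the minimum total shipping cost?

570

One minimum-cost allocation:
  G1->F1: 5 × 8 = 40
  G1->F2: 5 × 5 = 25
  G2->F1: 65 × 2 = 130
  G3->F1: 75 × 5 = 375
Total = 40 + 25 + 130 + 375 = 570.
(Supply check: G1 ships 10; G2 ships 65; G3 ships 75.)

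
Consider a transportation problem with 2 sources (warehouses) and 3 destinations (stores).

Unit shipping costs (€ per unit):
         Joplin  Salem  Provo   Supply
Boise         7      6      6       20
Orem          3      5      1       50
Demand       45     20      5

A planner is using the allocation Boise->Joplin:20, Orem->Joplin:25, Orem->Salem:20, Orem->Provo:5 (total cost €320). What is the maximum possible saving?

60

Current plan cost = 20·7 + 25·3 + 20·5 + 5·1 = €320.
Optimal plan:
  Boise->Salem: 20 × €6 = €120
  Orem->Joplin: 45 × €3 = €135
  Orem->Provo: 5 × €1 = €5
Optimal cost = €260.
Saving = 320 − 260 = €60.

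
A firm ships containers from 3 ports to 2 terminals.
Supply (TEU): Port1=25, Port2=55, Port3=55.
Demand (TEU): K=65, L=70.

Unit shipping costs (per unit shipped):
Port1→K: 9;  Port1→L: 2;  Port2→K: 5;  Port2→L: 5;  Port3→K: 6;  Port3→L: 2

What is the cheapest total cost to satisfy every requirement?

A cheapest plan:
  Port1 to L: 25 TEU
  Port2 to K: 55 TEU
  Port3 to K: 10 TEU
  Port3 to L: 45 TEU
Total cost = 475.
(Supply check: Port1 ships 25; Port2 ships 55; Port3 ships 55.)

475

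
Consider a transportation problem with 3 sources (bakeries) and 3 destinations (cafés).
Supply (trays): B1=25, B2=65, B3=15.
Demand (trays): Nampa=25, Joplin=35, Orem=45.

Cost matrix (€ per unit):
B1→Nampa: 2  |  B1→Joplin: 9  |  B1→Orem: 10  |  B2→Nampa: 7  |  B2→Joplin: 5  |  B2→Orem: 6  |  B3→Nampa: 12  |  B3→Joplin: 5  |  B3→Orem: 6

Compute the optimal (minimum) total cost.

495

One minimum-cost allocation:
  B1 to Nampa: 25 × €2 = €50
  B2 to Joplin: 20 × €5 = €100
  B2 to Orem: 45 × €6 = €270
  B3 to Joplin: 15 × €5 = €75
Total = 50 + 100 + 270 + 75 = €495.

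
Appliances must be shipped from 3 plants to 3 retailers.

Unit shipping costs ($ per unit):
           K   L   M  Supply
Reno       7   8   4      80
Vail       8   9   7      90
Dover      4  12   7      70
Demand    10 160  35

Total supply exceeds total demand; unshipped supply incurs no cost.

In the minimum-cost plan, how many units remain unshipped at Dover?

An optimal plan:
  Reno to L: 70 × $8 = $560
  Reno to M: 10 × $4 = $40
  Vail to L: 90 × $9 = $810
  Dover to K: 10 × $4 = $40
  Dover to M: 25 × $7 = $175
Total cost = $1625.
Dover ships 35 of its 70, leaving 35.

35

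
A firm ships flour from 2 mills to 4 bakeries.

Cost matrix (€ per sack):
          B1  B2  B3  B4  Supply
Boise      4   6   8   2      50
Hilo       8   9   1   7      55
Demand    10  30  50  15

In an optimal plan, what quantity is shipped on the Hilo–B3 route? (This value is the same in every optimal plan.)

Optimal shipments:
  Boise→B1: 10 × €4 = €40
  Boise→B2: 25 × €6 = €150
  Boise→B4: 15 × €2 = €30
  Hilo→B2: 5 × €9 = €45
  Hilo→B3: 50 × €1 = €50
Total cost = €315.
So Hilo→B3 carries 50 sacks.

50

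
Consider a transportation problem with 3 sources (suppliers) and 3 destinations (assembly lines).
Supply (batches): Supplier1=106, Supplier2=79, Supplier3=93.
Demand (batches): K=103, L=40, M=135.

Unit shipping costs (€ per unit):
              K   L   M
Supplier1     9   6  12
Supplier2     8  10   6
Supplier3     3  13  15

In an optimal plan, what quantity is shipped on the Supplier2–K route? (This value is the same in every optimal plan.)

0

The minimum-cost plan:
  Supplier1 to K: 10 × €9 = €90
  Supplier1 to L: 40 × €6 = €240
  Supplier1 to M: 56 × €12 = €672
  Supplier2 to M: 79 × €6 = €474
  Supplier3 to K: 93 × €3 = €279
Total cost = €1755.
The route Supplier2→K is not used.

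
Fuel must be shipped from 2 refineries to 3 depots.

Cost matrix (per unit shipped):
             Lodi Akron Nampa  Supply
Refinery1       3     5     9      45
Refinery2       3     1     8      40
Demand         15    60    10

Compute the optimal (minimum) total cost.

275

A cheapest plan:
  Refinery1 to Lodi: 15 × 3 = 45
  Refinery1 to Akron: 20 × 5 = 100
  Refinery1 to Nampa: 10 × 9 = 90
  Refinery2 to Akron: 40 × 1 = 40
Total = 45 + 100 + 90 + 40 = 275.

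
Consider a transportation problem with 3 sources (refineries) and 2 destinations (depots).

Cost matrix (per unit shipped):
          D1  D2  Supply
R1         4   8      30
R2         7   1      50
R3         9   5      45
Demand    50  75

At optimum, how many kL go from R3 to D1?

20

The minimum-cost plan:
  R1->D1: 30 kL
  R2->D2: 50 kL
  R3->D1: 20 kL
  R3->D2: 25 kL
Total cost = 475.
So R3→D1 carries 20 kL.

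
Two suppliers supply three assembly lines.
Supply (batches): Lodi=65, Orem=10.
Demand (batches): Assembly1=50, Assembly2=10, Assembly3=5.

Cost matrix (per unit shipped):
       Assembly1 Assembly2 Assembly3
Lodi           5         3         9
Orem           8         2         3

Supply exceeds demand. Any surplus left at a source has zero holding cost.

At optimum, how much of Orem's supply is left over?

0

An optimal plan:
  Lodi->Assembly1: 50 × 5 = 250
  Lodi->Assembly2: 5 × 3 = 15
  Orem->Assembly2: 5 × 2 = 10
  Orem->Assembly3: 5 × 3 = 15
Total cost = 290.
Orem ships 10 of its 10, leaving 0.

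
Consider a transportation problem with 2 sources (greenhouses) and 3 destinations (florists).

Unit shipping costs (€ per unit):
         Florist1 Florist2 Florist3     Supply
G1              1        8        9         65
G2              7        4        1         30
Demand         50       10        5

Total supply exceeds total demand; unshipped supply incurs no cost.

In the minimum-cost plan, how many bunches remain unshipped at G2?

An optimal plan:
  G1 to Florist1: 50 × €1 = €50
  G2 to Florist2: 10 × €4 = €40
  G2 to Florist3: 5 × €1 = €5
Total cost = €95.
G2 ships 15 of its 30, leaving 15.

15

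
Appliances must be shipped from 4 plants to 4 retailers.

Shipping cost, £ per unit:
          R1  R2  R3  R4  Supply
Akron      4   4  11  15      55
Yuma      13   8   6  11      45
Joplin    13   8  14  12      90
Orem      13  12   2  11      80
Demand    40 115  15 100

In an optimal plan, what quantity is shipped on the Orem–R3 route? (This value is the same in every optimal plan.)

Optimal shipments:
  Akron→R1: 40 × £4 = £160
  Akron→R2: 15 × £4 = £60
  Yuma→R2: 10 × £8 = £80
  Yuma→R4: 35 × £11 = £385
  Joplin→R2: 90 × £8 = £720
  Orem→R3: 15 × £2 = £30
  Orem→R4: 65 × £11 = £715
Total cost = £2150.
So Orem→R3 carries 15 units.

15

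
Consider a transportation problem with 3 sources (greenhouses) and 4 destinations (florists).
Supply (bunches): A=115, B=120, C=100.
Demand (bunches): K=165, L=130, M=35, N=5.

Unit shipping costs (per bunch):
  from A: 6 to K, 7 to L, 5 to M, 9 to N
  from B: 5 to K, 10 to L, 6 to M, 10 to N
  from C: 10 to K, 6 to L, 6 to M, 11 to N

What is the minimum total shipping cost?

1900

Optimal allocation:
  A to K: 45 × 6 = 270
  A to L: 30 × 7 = 210
  A to M: 35 × 5 = 175
  A to N: 5 × 9 = 45
  B to K: 120 × 5 = 600
  C to L: 100 × 6 = 600
Total = 270 + 210 + 175 + 45 + 600 + 600 = 1900.
(Supply check: A ships 115; B ships 120; C ships 100.)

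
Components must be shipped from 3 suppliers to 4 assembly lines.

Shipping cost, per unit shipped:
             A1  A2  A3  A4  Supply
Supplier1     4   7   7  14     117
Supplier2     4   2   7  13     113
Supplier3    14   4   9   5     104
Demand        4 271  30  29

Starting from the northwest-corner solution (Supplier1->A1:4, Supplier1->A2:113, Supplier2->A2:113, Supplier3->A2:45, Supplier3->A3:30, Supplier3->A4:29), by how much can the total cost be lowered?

150

Current plan cost = 4·4 + 113·7 + 113·2 + 45·4 + 30·9 + 29·5 = 1628.
Optimal plan:
  Supplier1→A1: 4 × 4 = 16
  Supplier1→A2: 83 × 7 = 581
  Supplier1→A3: 30 × 7 = 210
  Supplier2→A2: 113 × 2 = 226
  Supplier3→A2: 75 × 4 = 300
  Supplier3→A4: 29 × 5 = 145
Optimal cost = 1478.
Saving = 1628 − 1478 = 150.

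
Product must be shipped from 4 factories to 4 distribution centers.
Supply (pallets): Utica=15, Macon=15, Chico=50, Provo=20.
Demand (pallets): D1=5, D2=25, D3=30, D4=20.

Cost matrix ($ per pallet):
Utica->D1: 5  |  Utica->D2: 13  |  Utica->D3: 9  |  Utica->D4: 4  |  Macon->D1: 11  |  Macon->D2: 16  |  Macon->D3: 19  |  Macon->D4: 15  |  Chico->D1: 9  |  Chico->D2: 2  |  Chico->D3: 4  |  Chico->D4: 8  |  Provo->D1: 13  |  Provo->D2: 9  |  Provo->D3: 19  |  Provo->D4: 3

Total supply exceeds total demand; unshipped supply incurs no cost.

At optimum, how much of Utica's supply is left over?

5

Minimum-cost shipments:
  Utica to D1: 5 × $5 = $25
  Utica to D3: 5 × $9 = $45
  Chico to D2: 25 × $2 = $50
  Chico to D3: 25 × $4 = $100
  Provo to D4: 20 × $3 = $60
Total cost = $280.
Utica ships 10 of its 15, leaving 5.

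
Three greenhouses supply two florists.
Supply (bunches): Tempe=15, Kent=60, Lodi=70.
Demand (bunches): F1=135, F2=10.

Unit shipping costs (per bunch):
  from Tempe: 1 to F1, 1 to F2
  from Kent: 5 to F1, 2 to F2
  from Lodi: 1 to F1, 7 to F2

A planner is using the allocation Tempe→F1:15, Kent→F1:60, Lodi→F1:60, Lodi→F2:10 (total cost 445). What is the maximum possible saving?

90

Current plan cost = 15·1 + 60·5 + 60·1 + 10·7 = 445.
Optimal plan:
  Tempe to F1: 15 bunches
  Kent to F1: 50 bunches
  Kent to F2: 10 bunches
  Lodi to F1: 70 bunches
Optimal cost = 355.
Saving = 445 − 355 = 90.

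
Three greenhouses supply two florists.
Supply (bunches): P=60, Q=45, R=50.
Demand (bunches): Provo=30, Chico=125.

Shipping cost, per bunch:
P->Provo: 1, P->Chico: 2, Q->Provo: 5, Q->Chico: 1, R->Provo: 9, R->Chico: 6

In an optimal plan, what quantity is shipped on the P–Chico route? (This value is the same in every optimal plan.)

30

The minimum-cost plan:
  P to Provo: 30 × 1 = 30
  P to Chico: 30 × 2 = 60
  Q to Chico: 45 × 1 = 45
  R to Chico: 50 × 6 = 300
Total cost = 435.
So P→Chico carries 30 bunches.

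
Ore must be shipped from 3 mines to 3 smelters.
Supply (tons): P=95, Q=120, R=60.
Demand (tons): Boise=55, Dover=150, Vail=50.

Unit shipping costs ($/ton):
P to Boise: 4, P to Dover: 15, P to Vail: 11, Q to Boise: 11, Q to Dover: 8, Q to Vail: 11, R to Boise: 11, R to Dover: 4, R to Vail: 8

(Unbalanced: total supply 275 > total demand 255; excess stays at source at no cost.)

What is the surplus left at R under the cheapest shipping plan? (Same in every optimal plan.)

An optimal plan:
  P–Boise: 55 × $4 = $220
  P–Vail: 20 × $11 = $220
  Q–Dover: 90 × $8 = $720
  Q–Vail: 30 × $11 = $330
  R–Dover: 60 × $4 = $240
Total cost = $1730.
R ships 60 of its 60, leaving 0.

0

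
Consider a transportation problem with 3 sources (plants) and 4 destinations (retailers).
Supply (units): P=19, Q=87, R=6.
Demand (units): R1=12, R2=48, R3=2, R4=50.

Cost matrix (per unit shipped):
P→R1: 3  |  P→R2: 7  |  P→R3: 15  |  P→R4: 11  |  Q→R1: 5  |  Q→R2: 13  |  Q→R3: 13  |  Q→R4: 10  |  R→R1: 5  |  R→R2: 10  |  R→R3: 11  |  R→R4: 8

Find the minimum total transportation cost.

1078

A cheapest plan:
  P to R2: 19 × 7 = 133
  Q to R1: 12 × 5 = 60
  Q to R2: 23 × 13 = 299
  Q to R3: 2 × 13 = 26
  Q to R4: 50 × 10 = 500
  R to R2: 6 × 10 = 60
Total = 133 + 60 + 299 + 26 + 500 + 60 = 1078.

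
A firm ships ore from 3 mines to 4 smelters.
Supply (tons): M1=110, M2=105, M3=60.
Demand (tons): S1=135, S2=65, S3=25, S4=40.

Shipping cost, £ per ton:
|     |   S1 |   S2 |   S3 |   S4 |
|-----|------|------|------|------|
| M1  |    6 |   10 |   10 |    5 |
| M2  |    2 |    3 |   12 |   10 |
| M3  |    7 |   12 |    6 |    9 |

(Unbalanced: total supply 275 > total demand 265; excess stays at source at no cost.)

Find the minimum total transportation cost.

A cheapest plan:
  M1 to S1: 70 × £6 = £420
  M1 to S4: 40 × £5 = £200
  M2 to S1: 40 × £2 = £80
  M2 to S2: 65 × £3 = £195
  M3 to S1: 25 × £7 = £175
  M3 to S3: 25 × £6 = £150
Total = 420 + 200 + 80 + 195 + 175 + 150 = £1220.
(Supply check: M1 ships 110; M2 ships 105; M3 ships 50.)

1220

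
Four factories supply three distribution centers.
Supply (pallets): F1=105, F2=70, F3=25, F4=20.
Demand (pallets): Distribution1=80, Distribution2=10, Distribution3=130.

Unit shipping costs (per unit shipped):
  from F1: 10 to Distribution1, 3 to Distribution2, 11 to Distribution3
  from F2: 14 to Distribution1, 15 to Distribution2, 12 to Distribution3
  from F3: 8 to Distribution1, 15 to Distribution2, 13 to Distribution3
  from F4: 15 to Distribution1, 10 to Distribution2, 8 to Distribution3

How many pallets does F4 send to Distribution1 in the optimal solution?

The minimum-cost plan:
  F1->Distribution1: 55 × 10 = 550
  F1->Distribution2: 10 × 3 = 30
  F1->Distribution3: 40 × 11 = 440
  F2->Distribution3: 70 × 12 = 840
  F3->Distribution1: 25 × 8 = 200
  F4->Distribution3: 20 × 8 = 160
Total cost = 2220.
The route F4→Distribution1 is not used.

0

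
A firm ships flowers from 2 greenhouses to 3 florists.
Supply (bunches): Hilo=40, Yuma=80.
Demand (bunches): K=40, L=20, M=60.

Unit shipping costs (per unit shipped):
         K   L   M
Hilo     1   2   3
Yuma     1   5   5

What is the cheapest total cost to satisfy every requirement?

A cheapest plan:
  Hilo->L: 20 bunches
  Hilo->M: 20 bunches
  Yuma->K: 40 bunches
  Yuma->M: 40 bunches
Total cost = 340.
(Supply check: Hilo ships 40; Yuma ships 80.)

340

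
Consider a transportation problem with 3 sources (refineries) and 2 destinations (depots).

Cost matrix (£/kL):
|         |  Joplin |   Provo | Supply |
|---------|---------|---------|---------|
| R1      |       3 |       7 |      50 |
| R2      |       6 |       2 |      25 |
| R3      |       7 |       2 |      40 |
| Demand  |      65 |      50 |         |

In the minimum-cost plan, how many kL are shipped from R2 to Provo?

Optimal shipments:
  R1→Joplin: 50 × £3 = £150
  R2→Joplin: 15 × £6 = £90
  R2→Provo: 10 × £2 = £20
  R3→Provo: 40 × £2 = £80
Total cost = £340.
So R2→Provo carries 10 kL.

10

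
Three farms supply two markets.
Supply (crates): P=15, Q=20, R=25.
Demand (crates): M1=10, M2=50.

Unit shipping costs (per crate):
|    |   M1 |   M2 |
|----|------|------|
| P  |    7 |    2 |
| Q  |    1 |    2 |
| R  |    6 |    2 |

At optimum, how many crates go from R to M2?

The minimum-cost plan:
  P→M2: 15 crates
  Q→M1: 10 crates
  Q→M2: 10 crates
  R→M2: 25 crates
Total cost = 110.
So R→M2 carries 25 crates.

25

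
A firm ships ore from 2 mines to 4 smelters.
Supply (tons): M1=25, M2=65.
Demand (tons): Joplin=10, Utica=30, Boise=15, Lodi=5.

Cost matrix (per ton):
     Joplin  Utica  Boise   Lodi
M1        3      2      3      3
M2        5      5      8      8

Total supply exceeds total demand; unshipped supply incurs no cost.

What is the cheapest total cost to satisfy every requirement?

245

Optimal allocation:
  M1->Utica: 5 × 2 = 10
  M1->Boise: 15 × 3 = 45
  M1->Lodi: 5 × 3 = 15
  M2->Joplin: 10 × 5 = 50
  M2->Utica: 25 × 5 = 125
Total = 10 + 45 + 15 + 50 + 125 = 245.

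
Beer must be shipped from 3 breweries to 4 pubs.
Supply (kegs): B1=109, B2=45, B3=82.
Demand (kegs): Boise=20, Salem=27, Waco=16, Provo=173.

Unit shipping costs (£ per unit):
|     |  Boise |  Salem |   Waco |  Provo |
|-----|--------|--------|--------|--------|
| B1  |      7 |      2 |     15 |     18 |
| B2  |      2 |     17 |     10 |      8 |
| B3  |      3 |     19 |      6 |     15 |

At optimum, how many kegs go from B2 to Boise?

The minimum-cost plan:
  B1->Salem: 27 kegs
  B1->Provo: 82 kegs
  B2->Provo: 45 kegs
  B3->Boise: 20 kegs
  B3->Waco: 16 kegs
  B3->Provo: 46 kegs
Total cost = £2736.
The route B2→Boise is not used.

0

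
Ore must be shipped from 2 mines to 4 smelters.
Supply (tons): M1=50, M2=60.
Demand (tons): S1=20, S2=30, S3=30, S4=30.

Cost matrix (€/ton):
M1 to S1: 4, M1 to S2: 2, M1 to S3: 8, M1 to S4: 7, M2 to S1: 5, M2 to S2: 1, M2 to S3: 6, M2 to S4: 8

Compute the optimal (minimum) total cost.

500

Optimal allocation:
  M1→S1: 20 × €4 = €80
  M1→S4: 30 × €7 = €210
  M2→S2: 30 × €1 = €30
  M2→S3: 30 × €6 = €180
Total = 80 + 210 + 30 + 180 = €500.
(Supply check: M1 ships 50; M2 ships 60.)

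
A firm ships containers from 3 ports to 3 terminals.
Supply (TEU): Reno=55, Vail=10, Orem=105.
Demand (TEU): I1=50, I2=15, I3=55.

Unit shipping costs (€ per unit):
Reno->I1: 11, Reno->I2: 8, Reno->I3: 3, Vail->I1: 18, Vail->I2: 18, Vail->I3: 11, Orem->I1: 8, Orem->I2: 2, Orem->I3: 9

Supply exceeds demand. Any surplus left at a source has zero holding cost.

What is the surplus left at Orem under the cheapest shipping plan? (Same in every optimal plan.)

An optimal plan:
  Reno->I3: 55 × €3 = €165
  Orem->I1: 50 × €8 = €400
  Orem->I2: 15 × €2 = €30
Total cost = €595.
Orem ships 65 of its 105, leaving 40.

40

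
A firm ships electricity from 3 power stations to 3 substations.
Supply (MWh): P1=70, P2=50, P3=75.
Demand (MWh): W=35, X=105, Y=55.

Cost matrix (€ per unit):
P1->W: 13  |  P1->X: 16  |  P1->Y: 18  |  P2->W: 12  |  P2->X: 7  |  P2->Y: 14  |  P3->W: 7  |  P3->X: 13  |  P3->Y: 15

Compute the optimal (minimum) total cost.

An optimal shipping plan:
  P1–X: 15 × €16 = €240
  P1–Y: 55 × €18 = €990
  P2–X: 50 × €7 = €350
  P3–W: 35 × €7 = €245
  P3–X: 40 × €13 = €520
Total = 240 + 990 + 350 + 245 + 520 = €2345.
(Supply check: P1 ships 70; P2 ships 50; P3 ships 75.)

2345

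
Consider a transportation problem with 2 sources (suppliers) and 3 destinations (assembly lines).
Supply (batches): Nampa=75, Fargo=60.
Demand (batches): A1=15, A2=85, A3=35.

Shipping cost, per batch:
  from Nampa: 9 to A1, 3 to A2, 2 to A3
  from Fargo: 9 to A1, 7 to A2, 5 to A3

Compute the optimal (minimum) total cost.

Optimal allocation:
  Nampa->A2: 75 × 3 = 225
  Fargo->A1: 15 × 9 = 135
  Fargo->A2: 10 × 7 = 70
  Fargo->A3: 35 × 5 = 175
Total = 225 + 135 + 70 + 175 = 605.

605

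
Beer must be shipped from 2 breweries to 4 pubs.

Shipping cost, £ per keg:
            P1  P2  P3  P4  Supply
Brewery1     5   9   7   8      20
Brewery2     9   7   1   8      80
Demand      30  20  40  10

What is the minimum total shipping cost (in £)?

An optimal shipping plan:
  Brewery1 to P1: 20 × £5 = £100
  Brewery2 to P1: 10 × £9 = £90
  Brewery2 to P2: 20 × £7 = £140
  Brewery2 to P3: 40 × £1 = £40
  Brewery2 to P4: 10 × £8 = £80
Total = 100 + 90 + 140 + 40 + 80 = £450.

450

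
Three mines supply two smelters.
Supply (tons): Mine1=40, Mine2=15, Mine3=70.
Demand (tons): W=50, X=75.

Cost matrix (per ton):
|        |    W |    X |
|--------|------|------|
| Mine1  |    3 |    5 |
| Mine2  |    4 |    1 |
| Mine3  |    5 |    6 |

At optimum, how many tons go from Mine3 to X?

60

Solving gives:
  Mine1→W: 40 × 3 = 120
  Mine2→X: 15 × 1 = 15
  Mine3→W: 10 × 5 = 50
  Mine3→X: 60 × 6 = 360
Total cost = 545.
So Mine3→X carries 60 tons.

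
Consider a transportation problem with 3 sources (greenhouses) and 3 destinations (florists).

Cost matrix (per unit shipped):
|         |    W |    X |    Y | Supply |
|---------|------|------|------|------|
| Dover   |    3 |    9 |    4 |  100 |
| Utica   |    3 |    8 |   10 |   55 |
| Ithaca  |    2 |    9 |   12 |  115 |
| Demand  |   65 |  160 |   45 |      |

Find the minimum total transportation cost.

1695

A cheapest plan:
  Dover–X: 55 bunches
  Dover–Y: 45 bunches
  Utica–X: 55 bunches
  Ithaca–W: 65 bunches
  Ithaca–X: 50 bunches
Total cost = 1695.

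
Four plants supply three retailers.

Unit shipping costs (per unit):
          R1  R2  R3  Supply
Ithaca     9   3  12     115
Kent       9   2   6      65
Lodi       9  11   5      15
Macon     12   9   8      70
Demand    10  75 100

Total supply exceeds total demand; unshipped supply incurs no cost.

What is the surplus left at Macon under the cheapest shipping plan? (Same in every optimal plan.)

An optimal plan:
  Ithaca→R1: 10 × 9 = 90
  Ithaca→R2: 75 × 3 = 225
  Kent→R3: 65 × 6 = 390
  Lodi→R3: 15 × 5 = 75
  Macon→R3: 20 × 8 = 160
Total cost = 940.
Macon ships 20 of its 70, leaving 50.

50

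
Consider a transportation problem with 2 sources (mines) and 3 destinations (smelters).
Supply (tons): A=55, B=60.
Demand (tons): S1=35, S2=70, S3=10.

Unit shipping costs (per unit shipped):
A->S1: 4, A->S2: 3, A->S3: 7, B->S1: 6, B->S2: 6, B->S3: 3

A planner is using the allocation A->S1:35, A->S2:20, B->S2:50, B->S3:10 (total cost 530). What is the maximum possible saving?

35

Current plan cost = 35·4 + 20·3 + 50·6 + 10·3 = 530.
Optimal plan:
  A to S2: 55 × 3 = 165
  B to S1: 35 × 6 = 210
  B to S2: 15 × 6 = 90
  B to S3: 10 × 3 = 30
Optimal cost = 495.
Saving = 530 − 495 = 35.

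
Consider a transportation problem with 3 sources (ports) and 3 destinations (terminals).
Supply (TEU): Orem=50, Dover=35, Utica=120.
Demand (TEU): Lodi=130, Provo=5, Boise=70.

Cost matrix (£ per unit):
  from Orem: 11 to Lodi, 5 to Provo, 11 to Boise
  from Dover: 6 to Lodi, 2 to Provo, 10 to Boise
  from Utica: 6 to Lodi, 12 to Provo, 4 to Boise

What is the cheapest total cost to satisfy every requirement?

One minimum-cost allocation:
  Orem–Lodi: 45 × £11 = £495
  Orem–Provo: 5 × £5 = £25
  Dover–Lodi: 35 × £6 = £210
  Utica–Lodi: 50 × £6 = £300
  Utica–Boise: 70 × £4 = £280
Total = 495 + 25 + 210 + 300 + 280 = £1310.

1310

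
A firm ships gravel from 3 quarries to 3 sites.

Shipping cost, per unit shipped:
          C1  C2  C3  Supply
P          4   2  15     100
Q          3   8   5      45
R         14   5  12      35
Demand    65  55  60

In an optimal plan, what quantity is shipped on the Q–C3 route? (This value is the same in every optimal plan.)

The minimum-cost plan:
  P–C1: 65 × 4 = 260
  P–C2: 35 × 2 = 70
  Q–C3: 45 × 5 = 225
  R–C2: 20 × 5 = 100
  R–C3: 15 × 12 = 180
Total cost = 835.
So Q→C3 carries 45 truckloads.

45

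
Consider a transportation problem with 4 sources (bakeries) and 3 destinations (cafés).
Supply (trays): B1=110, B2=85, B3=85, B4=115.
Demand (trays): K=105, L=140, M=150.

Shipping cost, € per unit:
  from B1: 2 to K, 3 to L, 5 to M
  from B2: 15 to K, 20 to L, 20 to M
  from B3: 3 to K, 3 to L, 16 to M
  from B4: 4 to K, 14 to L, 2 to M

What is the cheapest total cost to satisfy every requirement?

2140

An optimal shipping plan:
  B1→K: 20 × €2 = €40
  B1→L: 55 × €3 = €165
  B1→M: 35 × €5 = €175
  B2→K: 85 × €15 = €1275
  B3→L: 85 × €3 = €255
  B4→M: 115 × €2 = €230
Total = 40 + 165 + 175 + 1275 + 255 + 230 = €2140.
(Supply check: B1 ships 110; B2 ships 85; B3 ships 85; B4 ships 115.)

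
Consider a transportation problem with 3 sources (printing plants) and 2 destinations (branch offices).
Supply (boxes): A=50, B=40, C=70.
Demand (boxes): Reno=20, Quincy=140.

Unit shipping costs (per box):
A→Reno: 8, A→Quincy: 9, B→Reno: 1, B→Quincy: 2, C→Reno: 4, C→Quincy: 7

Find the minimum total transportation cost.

An optimal shipping plan:
  A–Quincy: 50 boxes
  B–Quincy: 40 boxes
  C–Reno: 20 boxes
  C–Quincy: 50 boxes
Total cost = 960.

960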